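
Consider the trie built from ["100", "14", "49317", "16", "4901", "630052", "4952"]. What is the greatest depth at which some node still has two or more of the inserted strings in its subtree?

Equivalently: take the maximum, over all pairs, of their longest common prefix length.
e.g. "4901" and "49317" share the prefix "49" of length 2; no pair shares a longer one.
Longest shared-prefix length: 2

2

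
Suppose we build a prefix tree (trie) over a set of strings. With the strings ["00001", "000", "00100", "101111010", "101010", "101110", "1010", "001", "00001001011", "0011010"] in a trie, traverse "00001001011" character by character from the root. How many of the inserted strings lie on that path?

Walk "00001001011" from the root; an end-of-word marker is hit whenever a stored word is a prefix of "00001001011".
Prefixes of the query that are stored words: "000", "00001", "00001001011"
Count: 3

3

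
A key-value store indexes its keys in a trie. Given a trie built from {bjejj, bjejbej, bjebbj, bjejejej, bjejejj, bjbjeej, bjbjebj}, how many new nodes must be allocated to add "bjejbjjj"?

3

The longest prefix of "bjejbjjj" already in the trie is "bjejb" (length 5).
So 8 − 5 = 3 new nodes.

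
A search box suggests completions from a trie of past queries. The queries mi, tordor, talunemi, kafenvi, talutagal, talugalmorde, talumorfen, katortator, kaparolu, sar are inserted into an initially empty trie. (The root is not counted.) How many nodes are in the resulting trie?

Count nodes per top-level branch (shared prefixes stored once):
  'k'-branch (kafenvi, kaparolu, katortator): 21 nodes
  'm'-branch (mi): 2 nodes
  's'-branch (sar): 3 nodes
  't'-branch (talugalmorde, talumorfen, talunemi, talutagal, tordor): 32 nodes
Sum: 58

58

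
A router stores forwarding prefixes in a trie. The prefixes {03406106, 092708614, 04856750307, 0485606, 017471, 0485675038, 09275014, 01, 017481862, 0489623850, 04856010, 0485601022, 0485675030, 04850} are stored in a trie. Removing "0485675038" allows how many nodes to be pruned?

A node on "0485675038"'s path can go only if nothing else ends at it or branches off below it.
The suffix "8" (1 node) is used only by "0485675038"; the node for "048567503" still has the child "0", so pruning stops there.
Nodes removed: 1

1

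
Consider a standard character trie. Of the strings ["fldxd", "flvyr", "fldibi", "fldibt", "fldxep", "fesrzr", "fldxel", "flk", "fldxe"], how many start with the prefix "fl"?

Traverse to the node for "fl", then collect every word in that subtree.
Words under "fl": fldibi, fldibt, fldxd, fldxe, fldxel, fldxep, flk, flvyr
Count: 8

8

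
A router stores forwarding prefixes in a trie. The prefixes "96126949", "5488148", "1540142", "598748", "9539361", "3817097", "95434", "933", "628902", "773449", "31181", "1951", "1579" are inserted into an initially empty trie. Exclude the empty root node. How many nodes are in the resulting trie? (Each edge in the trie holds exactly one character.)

Count nodes per top-level branch (shared prefixes stored once):
  '1'-branch (1540142, 1579, 1951): 12 nodes
  '3'-branch (31181, 3817097): 11 nodes
  '5'-branch (5488148, 598748): 12 nodes
  '6'-branch (628902): 6 nodes
  '7'-branch (773449): 6 nodes
  '9'-branch (933, 9539361, 95434, 96126949): 19 nodes
Sum: 66

66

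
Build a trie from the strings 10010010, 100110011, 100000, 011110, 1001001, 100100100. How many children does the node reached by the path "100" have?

2

Walk "100" from the root, arriving at one node.
Distinct next characters after "100": 0, 1.
That node has 2 child edges.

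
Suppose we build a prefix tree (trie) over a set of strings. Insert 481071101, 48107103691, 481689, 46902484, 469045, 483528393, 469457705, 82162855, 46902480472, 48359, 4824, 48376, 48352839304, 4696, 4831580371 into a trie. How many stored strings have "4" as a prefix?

14

Walk to "4"; the words in its subtree are exactly those with that prefix.
Matches: "46902480472", "46902484", "469045", "469457705", "4696", "48107103691", "481071101", "481689", "4824", "4831580371", "483528393", "48352839304", "48359", "48376"
Count: 14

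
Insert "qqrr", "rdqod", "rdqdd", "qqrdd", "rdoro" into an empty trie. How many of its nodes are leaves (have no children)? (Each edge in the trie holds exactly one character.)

5

A leaf is a node with no children — equivalently, the end of a word that is not a proper prefix of any other stored word.
Those words: "qqrdd", "qqrr", "rdoro", "rdqdd", "rdqod"
Leaf count: 5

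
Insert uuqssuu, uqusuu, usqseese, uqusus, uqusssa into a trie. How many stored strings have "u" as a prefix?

Traverse to the node for "u", then collect every word in that subtree.
Words under "u": uqusssa, uqusus, uqusuu, usqseese, uuqssuu
Count: 5

5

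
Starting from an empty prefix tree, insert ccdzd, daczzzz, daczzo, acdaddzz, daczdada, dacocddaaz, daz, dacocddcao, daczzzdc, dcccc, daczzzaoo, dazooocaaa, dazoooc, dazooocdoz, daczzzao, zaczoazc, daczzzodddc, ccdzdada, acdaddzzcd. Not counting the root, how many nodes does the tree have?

Insert word by word; a character creates a node only if that edge doesn't already exist:
  "ccdzd" → 5 new (c, c, d, z, d)
  "daczzzz" → 7 new (d, a, c, z, z, z, z)
  "daczzo" → prefix "daczz" already present; 1 new (o)
  "acdaddzz" → 8 new (a, c, d, a, d, d, z, z)
  "daczdada" → prefix "dacz" already present; 4 new (d, a, d, a)
  "dacocddaaz" → prefix "dac" already present; 7 new (o, c, d, d, a, a, z)
  "daz" → prefix "da" already present; 1 new (z)
  "dacocddcao" → prefix "dacocdd" already present; 3 new (c, a, o)
  "daczzzdc" → prefix "daczzz" already present; 2 new (d, c)
  "dcccc" → prefix "d" already present; 4 new (c, c, c, c)
  "daczzzaoo" → prefix "daczzz" already present; 3 new (a, o, o)
  "dazooocaaa" → prefix "daz" already present; 7 new (o, o, o, c, a, a, a)
  "dazoooc" → prefix "dazoooc" already present; 0 new (none)
  "dazooocdoz" → prefix "dazoooc" already present; 3 new (d, o, z)
  "daczzzao" → prefix "daczzzao" already present; 0 new (none)
  "zaczoazc" → 8 new (z, a, c, z, o, a, z, c)
  "daczzzodddc" → prefix "daczzz" already present; 5 new (o, d, d, d, c)
  "ccdzdada" → prefix "ccdzd" already present; 3 new (a, d, a)
  "acdaddzzcd" → prefix "acdaddzz" already present; 2 new (c, d)
Total nodes = 5 + 7 + 1 + 8 + 4 + 7 + 1 + 3 + 2 + 4 + 3 + 7 + 0 + 3 + 0 + 8 + 5 + 3 + 2 = 73

73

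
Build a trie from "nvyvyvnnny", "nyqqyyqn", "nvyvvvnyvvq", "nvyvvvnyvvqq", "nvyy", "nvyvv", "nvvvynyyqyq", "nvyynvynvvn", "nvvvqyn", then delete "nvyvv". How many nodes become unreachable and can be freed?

0

Walk "nvyvv" from the leaf back toward the root, removing each node that no remaining word uses.
Every node on "nvyvv" is still needed (e.g. by "nvyvvvnyvvq"), so nothing is freed.
Nodes removed: 0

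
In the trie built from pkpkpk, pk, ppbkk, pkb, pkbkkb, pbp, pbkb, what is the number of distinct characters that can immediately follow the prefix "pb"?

The children of the "pb" node are the distinct next characters among strings starting with "pb".
Distinct next characters after "pb": k, p.
That node has 2 child edges.

2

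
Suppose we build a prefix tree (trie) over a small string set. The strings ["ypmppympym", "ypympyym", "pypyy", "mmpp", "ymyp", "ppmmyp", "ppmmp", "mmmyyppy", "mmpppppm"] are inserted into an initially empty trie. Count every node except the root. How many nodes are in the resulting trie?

44

Count nodes per top-level branch (shared prefixes stored once):
  'm'-branch (mmmyyppy, mmpp, mmpppppm): 14 nodes
  'p'-branch (ppmmp, ppmmyp, pypyy): 11 nodes
  'y'-branch (ymyp, ypmppympym, ypympyym): 19 nodes
Sum: 44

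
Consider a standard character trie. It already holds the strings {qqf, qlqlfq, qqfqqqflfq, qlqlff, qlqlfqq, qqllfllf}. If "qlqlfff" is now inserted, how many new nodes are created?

"qlqlff" is already a path in the trie; the remaining "f" must be added.
Each of the 1 remaining characters creates one node.

1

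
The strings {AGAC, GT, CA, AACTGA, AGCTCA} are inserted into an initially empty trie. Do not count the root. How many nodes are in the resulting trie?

17

Count nodes per top-level branch (shared prefixes stored once):
  'A'-branch (AACTGA, AGAC, AGCTCA): 13 nodes
  'C'-branch (CA): 2 nodes
  'G'-branch (GT): 2 nodes
Sum: 17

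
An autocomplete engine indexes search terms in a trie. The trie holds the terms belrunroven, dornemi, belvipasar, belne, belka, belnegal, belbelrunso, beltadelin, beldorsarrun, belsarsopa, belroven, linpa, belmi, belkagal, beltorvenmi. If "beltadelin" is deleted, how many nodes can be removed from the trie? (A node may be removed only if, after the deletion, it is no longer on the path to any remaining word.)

6

After clearing the end-marker at "beltadelin", prune upward until reaching a node still needed by another word.
The suffix "adelin" (6 nodes) is used only by "beltadelin"; the node for "belt" still has the child "o", so pruning stops there.
Nodes removed: 6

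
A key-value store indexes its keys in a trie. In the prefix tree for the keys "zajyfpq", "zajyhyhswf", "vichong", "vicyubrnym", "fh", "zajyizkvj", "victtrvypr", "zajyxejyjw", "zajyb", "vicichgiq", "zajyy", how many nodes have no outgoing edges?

11

A leaf is a node with no children — equivalently, the end of a word that is not a proper prefix of any other stored word.
Those words: "fh", "vichong", "vicichgiq", "victtrvypr", "vicyubrnym", "zajyb", "zajyfpq", "zajyhyhswf", "zajyizkvj", "zajyxejyjw", "zajyy"
Leaf count: 11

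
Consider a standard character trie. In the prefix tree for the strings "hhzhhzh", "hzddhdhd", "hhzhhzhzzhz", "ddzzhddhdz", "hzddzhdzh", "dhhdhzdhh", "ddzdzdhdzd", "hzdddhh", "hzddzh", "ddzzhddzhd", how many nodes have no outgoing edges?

8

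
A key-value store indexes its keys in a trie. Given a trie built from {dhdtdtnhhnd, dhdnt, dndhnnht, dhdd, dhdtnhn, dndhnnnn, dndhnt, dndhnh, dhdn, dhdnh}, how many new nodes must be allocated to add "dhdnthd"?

"dhdnt" is already a path in the trie; the remaining "hd" must be added.
Each of the 2 remaining characters creates one node.

2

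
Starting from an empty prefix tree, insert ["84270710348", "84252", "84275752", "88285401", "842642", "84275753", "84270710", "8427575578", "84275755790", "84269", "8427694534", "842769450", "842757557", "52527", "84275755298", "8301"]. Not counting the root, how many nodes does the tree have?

For each word, the new-node count is its length minus the longest prefix already in the trie:
  "84270710348" → 11 new (8, 4, 2, 7, 0, 7, 1, 0, 3, 4, 8)
  "84252" → prefix "842" already present; 2 new (5, 2)
  "84275752" → prefix "8427" already present; 4 new (5, 7, 5, 2)
  "88285401" → prefix "8" already present; 7 new (8, 2, 8, 5, 4, 0, 1)
  "842642" → prefix "842" already present; 3 new (6, 4, 2)
  "84275753" → prefix "8427575" already present; 1 new (3)
  "84270710" → prefix "84270710" already present; 0 new (none)
  "8427575578" → prefix "8427575" already present; 3 new (5, 7, 8)
  "84275755790" → prefix "842757557" already present; 2 new (9, 0)
  "84269" → prefix "8426" already present; 1 new (9)
  "8427694534" → prefix "8427" already present; 6 new (6, 9, 4, 5, 3, 4)
  "842769450" → prefix "84276945" already present; 1 new (0)
  "842757557" → prefix "842757557" already present; 0 new (none)
  "52527" → 5 new (5, 2, 5, 2, 7)
  "84275755298" → prefix "84275755" already present; 3 new (2, 9, 8)
  "8301" → prefix "8" already present; 3 new (3, 0, 1)
Total nodes = 11 + 2 + 4 + 7 + 3 + 1 + 0 + 3 + 2 + 1 + 6 + 1 + 0 + 5 + 3 + 3 = 52

52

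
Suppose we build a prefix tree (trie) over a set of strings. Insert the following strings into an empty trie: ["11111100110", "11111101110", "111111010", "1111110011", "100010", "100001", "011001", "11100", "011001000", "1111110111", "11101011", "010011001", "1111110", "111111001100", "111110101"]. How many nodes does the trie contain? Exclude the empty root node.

50

Trace insertions, counting only characters that open a new branch:
  "11111100110" → 11 new (1, 1, 1, 1, 1, 1, 0, 0, 1, 1, 0)
  "11111101110" → prefix "1111110" already present; 4 new (1, 1, 1, 0)
  "111111010" → prefix "11111101" already present; 1 new (0)
  "1111110011" → prefix "1111110011" already present; 0 new (none)
  "100010" → prefix "1" already present; 5 new (0, 0, 0, 1, 0)
  "100001" → prefix "1000" already present; 2 new (0, 1)
  "011001" → 6 new (0, 1, 1, 0, 0, 1)
  "11100" → prefix "111" already present; 2 new (0, 0)
  "011001000" → prefix "011001" already present; 3 new (0, 0, 0)
  "1111110111" → prefix "1111110111" already present; 0 new (none)
  "11101011" → prefix "1110" already present; 4 new (1, 0, 1, 1)
  "010011001" → prefix "01" already present; 7 new (0, 0, 1, 1, 0, 0, 1)
  "1111110" → prefix "1111110" already present; 0 new (none)
  "111111001100" → prefix "11111100110" already present; 1 new (0)
  "111110101" → prefix "11111" already present; 4 new (0, 1, 0, 1)
Total nodes = 11 + 4 + 1 + 0 + 5 + 2 + 6 + 2 + 3 + 0 + 4 + 7 + 0 + 1 + 4 = 50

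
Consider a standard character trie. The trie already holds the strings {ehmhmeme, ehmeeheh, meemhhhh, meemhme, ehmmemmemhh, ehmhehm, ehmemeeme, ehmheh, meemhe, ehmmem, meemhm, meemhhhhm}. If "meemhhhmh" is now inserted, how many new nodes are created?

2

Walking "meemhhhmh" from the root, the first 7 characters ("meemhhh") follow existing edges; "m" is the first miss.
New nodes needed: |"meemhhhmh"| − 7 = 9 − 7 = 2.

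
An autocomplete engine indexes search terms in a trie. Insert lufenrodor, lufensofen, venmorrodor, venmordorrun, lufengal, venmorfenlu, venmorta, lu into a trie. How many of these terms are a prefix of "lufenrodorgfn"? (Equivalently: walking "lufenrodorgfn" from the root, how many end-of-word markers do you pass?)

2

Check each prefix of "lufenrodorgfn" against the stored set — each match is an end-marker on the path.
Prefixes of the query that are stored words: "lu", "lufenrodor"
Count: 2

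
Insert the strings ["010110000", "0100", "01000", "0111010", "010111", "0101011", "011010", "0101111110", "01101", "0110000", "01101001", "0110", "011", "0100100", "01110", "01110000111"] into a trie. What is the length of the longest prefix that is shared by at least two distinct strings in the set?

6

Equivalently: take the maximum, over all pairs, of their longest common prefix length.
"010111" and "0101111110" agree on "010111" (6 characters) before diverging; nothing deeper is shared.
Longest shared-prefix length: 6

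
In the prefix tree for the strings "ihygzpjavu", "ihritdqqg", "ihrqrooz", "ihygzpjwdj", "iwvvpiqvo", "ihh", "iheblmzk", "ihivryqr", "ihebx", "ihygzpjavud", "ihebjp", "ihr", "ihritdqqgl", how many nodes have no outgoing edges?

A leaf is a node with no children — equivalently, the end of a word that is not a proper prefix of any other stored word.
Those words: "ihebjp", "iheblmzk", "ihebx", "ihh", "ihivryqr", "ihritdqqgl", "ihrqrooz", "ihygzpjavud", "ihygzpjwdj", "iwvvpiqvo"
Leaf count: 10

10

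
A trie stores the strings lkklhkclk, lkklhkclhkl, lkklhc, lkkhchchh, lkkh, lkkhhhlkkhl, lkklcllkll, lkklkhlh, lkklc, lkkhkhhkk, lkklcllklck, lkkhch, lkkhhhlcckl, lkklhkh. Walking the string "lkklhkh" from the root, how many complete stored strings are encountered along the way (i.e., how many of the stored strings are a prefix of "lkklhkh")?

Check each prefix of "lkklhkh" against the stored set — each match is an end-marker on the path.
Prefixes of the query that are stored words: "lkklhkh"
Count: 1

1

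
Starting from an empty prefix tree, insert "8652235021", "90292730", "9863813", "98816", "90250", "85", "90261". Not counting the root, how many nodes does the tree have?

Trie structure (* marks end of a word):
(root)
├─ 8
│  ├─ 5 *
│  └─ 6
│     └─ 5
│        └─ 2
│           └─ 2
│              └─ 3
│                 └─ 5
│                    └─ 0
│                       └─ 2
│                          └─ 1 *
└─ 9
   ├─ 0
   │  └─ 2
   │     ├─ 5
   │     │  └─ 0 *
   │     ├─ 6
   │     │  └─ 1 *
   │     └─ 9
   │        └─ 2
   │           └─ 7
   │              └─ 3
   │                 └─ 0 *
   └─ 8
      ├─ 6
      │  └─ 3
      │     └─ 8
      │        └─ 1
      │           └─ 3 *
      └─ 8
         └─ 1
            └─ 6 *
Counting every labelled node above: 32.

32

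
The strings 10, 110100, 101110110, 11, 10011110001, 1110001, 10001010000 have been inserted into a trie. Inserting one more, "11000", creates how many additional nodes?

2

Walking "11000" from the root, the first 3 characters ("110") follow existing edges; "0" is the first miss.
So 5 − 3 = 2 new nodes.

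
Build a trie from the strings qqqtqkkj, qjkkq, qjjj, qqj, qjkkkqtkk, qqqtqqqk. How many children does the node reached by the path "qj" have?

2

Walk "qj" from the root, arriving at one node.
Distinct next characters after "qj": j, k.
That node has 2 child edges.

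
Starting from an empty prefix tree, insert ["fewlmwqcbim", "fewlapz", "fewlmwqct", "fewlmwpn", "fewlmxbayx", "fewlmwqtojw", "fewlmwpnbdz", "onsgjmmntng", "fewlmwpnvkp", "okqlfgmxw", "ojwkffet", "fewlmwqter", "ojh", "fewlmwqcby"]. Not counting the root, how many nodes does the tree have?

Count nodes per top-level branch (shared prefixes stored once):
  'f'-branch (fewlapz, fewlmwpn, fewlmwpnbdz, fewlmwpnvkp, fewlmwqcbim, fewlmwqcby, fewlmwqct, fewlmwqter, fewlmwqtojw, fewlmxbayx): 35 nodes
  'o'-branch (ojh, ojwkffet, okqlfgmxw, onsgjmmntng): 27 nodes
Sum: 62

62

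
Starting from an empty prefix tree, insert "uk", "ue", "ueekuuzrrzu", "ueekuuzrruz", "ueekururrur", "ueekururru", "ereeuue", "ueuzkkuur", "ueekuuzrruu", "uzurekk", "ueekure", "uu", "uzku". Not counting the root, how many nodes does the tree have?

45

Trace insertions, counting only characters that open a new branch:
  "uk" → 2 new (u, k)
  "ue" → prefix "u" already present; 1 new (e)
  "ueekuuzrrzu" → prefix "ue" already present; 9 new (e, k, u, u, z, r, r, z, u)
  "ueekuuzrruz" → prefix "ueekuuzrr" already present; 2 new (u, z)
  "ueekururrur" → prefix "ueeku" already present; 6 new (r, u, r, r, u, r)
  "ueekururru" → prefix "ueekururru" already present; 0 new (none)
  "ereeuue" → 7 new (e, r, e, e, u, u, e)
  "ueuzkkuur" → prefix "ue" already present; 7 new (u, z, k, k, u, u, r)
  "ueekuuzrruu" → prefix "ueekuuzrru" already present; 1 new (u)
  "uzurekk" → prefix "u" already present; 6 new (z, u, r, e, k, k)
  "ueekure" → prefix "ueekur" already present; 1 new (e)
  "uu" → prefix "u" already present; 1 new (u)
  "uzku" → prefix "uz" already present; 2 new (k, u)
Total nodes = 2 + 1 + 9 + 2 + 6 + 0 + 7 + 7 + 1 + 6 + 1 + 1 + 2 = 45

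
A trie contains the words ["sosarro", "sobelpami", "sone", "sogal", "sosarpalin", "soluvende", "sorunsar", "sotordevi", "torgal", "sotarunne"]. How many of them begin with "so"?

Traverse to the node for "so", then collect every word in that subtree.
Words under "so": sobelpami, sogal, soluvende, sone, sorunsar, sosarpalin, sosarro, sotarunne, sotordevi
Count: 9

9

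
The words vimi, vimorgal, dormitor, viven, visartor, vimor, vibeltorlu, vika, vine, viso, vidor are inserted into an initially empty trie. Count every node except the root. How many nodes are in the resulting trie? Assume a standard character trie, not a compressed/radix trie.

Insert word by word; a character creates a node only if that edge doesn't already exist:
  "vimi" → 4 new (v, i, m, i)
  "vimorgal" → prefix "vim" already present; 5 new (o, r, g, a, l)
  "dormitor" → 8 new (d, o, r, m, i, t, o, r)
  "viven" → prefix "vi" already present; 3 new (v, e, n)
  "visartor" → prefix "vi" already present; 6 new (s, a, r, t, o, r)
  "vimor" → prefix "vimor" already present; 0 new (none)
  "vibeltorlu" → prefix "vi" already present; 8 new (b, e, l, t, o, r, l, u)
  "vika" → prefix "vi" already present; 2 new (k, a)
  "vine" → prefix "vi" already present; 2 new (n, e)
  "viso" → prefix "vis" already present; 1 new (o)
  "vidor" → prefix "vi" already present; 3 new (d, o, r)
Total nodes = 4 + 5 + 8 + 3 + 6 + 0 + 8 + 2 + 2 + 1 + 3 = 42

42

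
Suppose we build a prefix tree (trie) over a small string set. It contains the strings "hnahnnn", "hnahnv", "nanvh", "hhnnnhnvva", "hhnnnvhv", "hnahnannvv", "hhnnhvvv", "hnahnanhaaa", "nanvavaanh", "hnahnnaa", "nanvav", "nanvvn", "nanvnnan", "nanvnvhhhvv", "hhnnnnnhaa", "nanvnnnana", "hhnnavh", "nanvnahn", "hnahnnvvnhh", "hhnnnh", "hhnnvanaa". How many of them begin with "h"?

13

Walk to "h"; the words in its subtree are exactly those with that prefix.
Matches: "hhnnavh", "hhnnhvvv", "hhnnnh", "hhnnnhnvva", "hhnnnnnhaa", "hhnnnvhv", "hhnnvanaa", "hnahnanhaaa", "hnahnannvv", "hnahnnaa", "hnahnnn", "hnahnnvvnhh", "hnahnv"
Count: 13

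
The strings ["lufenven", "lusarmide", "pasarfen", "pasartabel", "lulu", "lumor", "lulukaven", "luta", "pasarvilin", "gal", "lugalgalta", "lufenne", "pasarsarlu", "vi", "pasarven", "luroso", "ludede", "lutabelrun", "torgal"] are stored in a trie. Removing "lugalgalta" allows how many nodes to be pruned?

8

After clearing the end-marker at "lugalgalta", prune upward until reaching a node still needed by another word.
The suffix "galgalta" (8 nodes) is used only by "lugalgalta"; the node for "lu" still has the child "f", so pruning stops there.
Nodes removed: 8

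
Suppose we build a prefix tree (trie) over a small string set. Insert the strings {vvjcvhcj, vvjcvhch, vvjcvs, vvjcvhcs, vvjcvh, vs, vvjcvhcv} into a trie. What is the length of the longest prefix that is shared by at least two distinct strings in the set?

The deepest shared node is where two words last agree before diverging.
"vvjcvhch" and "vvjcvhcj" agree on "vvjcvhc" (7 characters) before diverging; nothing deeper is shared.
Longest shared-prefix length: 7

7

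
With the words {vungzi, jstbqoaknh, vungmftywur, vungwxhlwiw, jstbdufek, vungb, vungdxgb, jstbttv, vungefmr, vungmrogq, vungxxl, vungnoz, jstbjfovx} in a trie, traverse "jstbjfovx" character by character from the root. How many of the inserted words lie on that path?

1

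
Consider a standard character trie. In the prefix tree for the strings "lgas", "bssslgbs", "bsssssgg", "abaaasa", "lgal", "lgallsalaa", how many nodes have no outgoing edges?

5

Leaves are exactly the stored words that no other stored word extends.
Those words: "abaaasa", "bssslgbs", "bsssssgg", "lgallsalaa", "lgas"
Leaf count: 5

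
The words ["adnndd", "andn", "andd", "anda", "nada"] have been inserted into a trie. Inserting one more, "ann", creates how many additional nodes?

1

"an" is already a path in the trie; the remaining "n" must be added.
Each of the 1 remaining characters creates one node.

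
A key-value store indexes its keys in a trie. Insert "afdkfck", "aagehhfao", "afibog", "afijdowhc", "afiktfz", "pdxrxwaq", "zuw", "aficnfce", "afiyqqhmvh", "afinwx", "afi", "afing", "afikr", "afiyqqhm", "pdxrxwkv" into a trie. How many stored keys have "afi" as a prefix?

Traverse to the node for "afi", then collect every word in that subtree.
Matches: "afi", "afibog", "aficnfce", "afijdowhc", "afikr", "afiktfz", "afing", "afinwx", "afiyqqhm", "afiyqqhmvh"
Count: 10

10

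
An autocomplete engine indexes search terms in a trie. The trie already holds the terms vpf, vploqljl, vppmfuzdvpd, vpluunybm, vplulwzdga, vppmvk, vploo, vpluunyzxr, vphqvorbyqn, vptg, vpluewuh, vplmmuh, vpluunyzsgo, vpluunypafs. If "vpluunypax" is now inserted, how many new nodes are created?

Walking "vpluunypax" from the root, the first 9 characters ("vpluunypa") follow existing edges; "x" is the first miss.
So 10 − 9 = 1 new nodes.

1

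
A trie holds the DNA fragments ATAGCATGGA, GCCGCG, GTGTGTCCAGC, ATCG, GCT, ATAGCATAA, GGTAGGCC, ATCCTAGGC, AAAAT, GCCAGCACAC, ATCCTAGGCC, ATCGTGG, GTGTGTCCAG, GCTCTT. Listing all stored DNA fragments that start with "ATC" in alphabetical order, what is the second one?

ATCCTAGGCC

DFS of the "ATC" subtree visits, in order: "ATCCTAGGC", "ATCCTAGGCC", "ATCG", "ATCGTGG"
The 2nd is ATCCTAGGCC.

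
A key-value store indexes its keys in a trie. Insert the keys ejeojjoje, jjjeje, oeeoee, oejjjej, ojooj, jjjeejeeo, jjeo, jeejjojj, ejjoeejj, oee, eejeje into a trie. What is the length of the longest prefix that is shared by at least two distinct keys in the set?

4

The deepest shared node is where two words last agree before diverging.
e.g. "jjjeejeeo" and "jjjeje" share the prefix "jjje" of length 4; no pair shares a longer one.
Longest shared-prefix length: 4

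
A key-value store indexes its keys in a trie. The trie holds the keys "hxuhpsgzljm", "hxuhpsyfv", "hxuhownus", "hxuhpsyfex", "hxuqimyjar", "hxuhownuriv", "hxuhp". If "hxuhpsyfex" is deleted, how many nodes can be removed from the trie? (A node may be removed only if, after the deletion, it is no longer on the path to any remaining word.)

After clearing the end-marker at "hxuhpsyfex", prune upward until reaching a node still needed by another word.
The suffix "ex" (2 nodes) is used only by "hxuhpsyfex"; the node for "hxuhpsyf" still has the child "v", so pruning stops there.
Nodes removed: 2

2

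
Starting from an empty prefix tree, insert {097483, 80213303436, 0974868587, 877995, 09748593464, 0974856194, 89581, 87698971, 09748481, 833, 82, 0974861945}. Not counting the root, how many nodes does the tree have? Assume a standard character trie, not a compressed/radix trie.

57

Count nodes per top-level branch (shared prefixes stored once):
  '0'-branch (097483, 09748481, 0974856194, 09748593464, 0974861945, 0974868587): 28 nodes
  '8'-branch (80213303436, 82, 833, 87698971, 877995, 89581): 29 nodes
Sum: 57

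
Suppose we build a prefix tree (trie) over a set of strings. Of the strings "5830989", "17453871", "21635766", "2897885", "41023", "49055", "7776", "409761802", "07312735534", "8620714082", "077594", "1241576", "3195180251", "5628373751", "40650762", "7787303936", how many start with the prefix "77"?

Traverse to the node for "77", then collect every word in that subtree.
Matches: "7776", "7787303936"
Count: 2

2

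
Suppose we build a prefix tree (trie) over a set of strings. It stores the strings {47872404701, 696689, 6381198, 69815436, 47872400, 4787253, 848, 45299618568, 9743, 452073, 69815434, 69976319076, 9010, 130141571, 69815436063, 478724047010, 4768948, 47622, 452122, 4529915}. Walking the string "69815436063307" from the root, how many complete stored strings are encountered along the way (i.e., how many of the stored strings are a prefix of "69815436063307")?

Check each prefix of "69815436063307" against the stored set — each match is an end-marker on the path.
Prefixes of the query that are stored words: "69815436", "69815436063"
Count: 2

2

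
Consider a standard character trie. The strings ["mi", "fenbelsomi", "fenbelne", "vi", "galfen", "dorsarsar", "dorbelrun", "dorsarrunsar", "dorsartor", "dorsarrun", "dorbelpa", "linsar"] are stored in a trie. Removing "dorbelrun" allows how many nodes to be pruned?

3

A node on "dorbelrun"'s path can go only if nothing else ends at it or branches off below it.
The suffix "run" (3 nodes) is used only by "dorbelrun"; the node for "dorbel" still has the child "p", so pruning stops there.
Nodes removed: 3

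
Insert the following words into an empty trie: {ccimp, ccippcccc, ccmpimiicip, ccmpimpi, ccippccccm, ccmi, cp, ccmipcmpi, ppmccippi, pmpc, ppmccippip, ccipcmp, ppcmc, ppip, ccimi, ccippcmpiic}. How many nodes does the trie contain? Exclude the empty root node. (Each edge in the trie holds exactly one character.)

Insert word by word; a character creates a node only if that edge doesn't already exist:
  "ccimp" → 5 new (c, c, i, m, p)
  "ccippcccc" → prefix "cci" already present; 6 new (p, p, c, c, c, c)
  "ccmpimiicip" → prefix "cc" already present; 9 new (m, p, i, m, i, i, c, i, p)
  "ccmpimpi" → prefix "ccmpim" already present; 2 new (p, i)
  "ccippccccm" → prefix "ccippcccc" already present; 1 new (m)
  "ccmi" → prefix "ccm" already present; 1 new (i)
  "cp" → prefix "c" already present; 1 new (p)
  "ccmipcmpi" → prefix "ccmi" already present; 5 new (p, c, m, p, i)
  "ppmccippi" → 9 new (p, p, m, c, c, i, p, p, i)
  "pmpc" → prefix "p" already present; 3 new (m, p, c)
  "ppmccippip" → prefix "ppmccippi" already present; 1 new (p)
  "ccipcmp" → prefix "ccip" already present; 3 new (c, m, p)
  "ppcmc" → prefix "pp" already present; 3 new (c, m, c)
  "ppip" → prefix "pp" already present; 2 new (i, p)
  "ccimi" → prefix "ccim" already present; 1 new (i)
  "ccippcmpiic" → prefix "ccippc" already present; 5 new (m, p, i, i, c)
Total nodes = 5 + 6 + 9 + 2 + 1 + 1 + 1 + 5 + 9 + 3 + 1 + 3 + 3 + 2 + 1 + 5 = 57

57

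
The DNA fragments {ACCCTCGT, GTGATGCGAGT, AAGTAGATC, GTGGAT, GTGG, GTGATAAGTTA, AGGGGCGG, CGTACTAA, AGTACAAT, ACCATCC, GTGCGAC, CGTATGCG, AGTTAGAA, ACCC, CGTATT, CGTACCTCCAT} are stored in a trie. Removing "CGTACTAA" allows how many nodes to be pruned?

3

A node on "CGTACTAA"'s path can go only if nothing else ends at it or branches off below it.
The suffix "TAA" (3 nodes) is used only by "CGTACTAA"; the node for "CGTAC" still has the child "C", so pruning stops there.
Nodes removed: 3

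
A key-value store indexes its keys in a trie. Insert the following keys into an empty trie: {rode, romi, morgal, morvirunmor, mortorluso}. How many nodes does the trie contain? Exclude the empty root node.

27

Trace insertions, counting only characters that open a new branch:
  "rode" → 4 new (r, o, d, e)
  "romi" → prefix "ro" already present; 2 new (m, i)
  "morgal" → 6 new (m, o, r, g, a, l)
  "morvirunmor" → prefix "mor" already present; 8 new (v, i, r, u, n, m, o, r)
  "mortorluso" → prefix "mor" already present; 7 new (t, o, r, l, u, s, o)
Total nodes = 4 + 2 + 6 + 8 + 7 = 27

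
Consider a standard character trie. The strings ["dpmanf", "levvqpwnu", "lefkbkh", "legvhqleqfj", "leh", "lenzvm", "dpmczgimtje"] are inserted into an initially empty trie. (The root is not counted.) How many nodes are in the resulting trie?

For each word, the new-node count is its length minus the longest prefix already in the trie:
  "dpmanf" → 6 new (d, p, m, a, n, f)
  "levvqpwnu" → 9 new (l, e, v, v, q, p, w, n, u)
  "lefkbkh" → prefix "le" already present; 5 new (f, k, b, k, h)
  "legvhqleqfj" → prefix "le" already present; 9 new (g, v, h, q, l, e, q, f, j)
  "leh" → prefix "le" already present; 1 new (h)
  "lenzvm" → prefix "le" already present; 4 new (n, z, v, m)
  "dpmczgimtje" → prefix "dpm" already present; 8 new (c, z, g, i, m, t, j, e)
Total nodes = 6 + 9 + 5 + 9 + 1 + 4 + 8 = 42

42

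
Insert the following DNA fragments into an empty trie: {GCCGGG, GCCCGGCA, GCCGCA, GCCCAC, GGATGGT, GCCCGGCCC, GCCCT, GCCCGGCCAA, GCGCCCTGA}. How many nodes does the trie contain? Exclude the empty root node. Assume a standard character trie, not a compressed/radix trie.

33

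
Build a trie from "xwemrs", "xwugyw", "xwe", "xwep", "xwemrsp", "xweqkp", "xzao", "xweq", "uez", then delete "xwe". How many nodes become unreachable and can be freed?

Walk "xwe" from the leaf back toward the root, removing each node that no remaining word uses.
Every node on "xwe" is still needed (e.g. by "xwemrs"), so nothing is freed.
Nodes removed: 0

0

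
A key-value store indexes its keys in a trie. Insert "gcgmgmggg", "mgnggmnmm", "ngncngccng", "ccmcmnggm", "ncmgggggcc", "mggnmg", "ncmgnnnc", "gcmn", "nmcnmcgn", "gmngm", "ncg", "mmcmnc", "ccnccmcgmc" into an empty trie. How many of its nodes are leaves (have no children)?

13

A leaf is a node with no children — equivalently, the end of a word that is not a proper prefix of any other stored word.
Those words: "ccmcmnggm", "ccnccmcgmc", "gcgmgmggg", "gcmn", "gmngm", "mggnmg", "mgnggmnmm", "mmcmnc", "ncg", "ncmgggggcc", "ncmgnnnc", "ngncngccng", "nmcnmcgn"
Leaf count: 13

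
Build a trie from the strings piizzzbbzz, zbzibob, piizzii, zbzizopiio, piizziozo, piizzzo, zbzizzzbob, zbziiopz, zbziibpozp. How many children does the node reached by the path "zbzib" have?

1

Walk "zbzib" from the root, arriving at one node.
Distinct next characters after "zbzib": o.
That node has 1 child edge.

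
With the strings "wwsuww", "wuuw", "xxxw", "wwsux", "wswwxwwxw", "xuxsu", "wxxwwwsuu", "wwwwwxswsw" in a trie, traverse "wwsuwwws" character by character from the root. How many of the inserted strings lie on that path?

Check each prefix of "wwsuwwws" against the stored set — each match is an end-marker on the path.
Prefixes of the query that are stored words: "wwsuww"
Count: 1

1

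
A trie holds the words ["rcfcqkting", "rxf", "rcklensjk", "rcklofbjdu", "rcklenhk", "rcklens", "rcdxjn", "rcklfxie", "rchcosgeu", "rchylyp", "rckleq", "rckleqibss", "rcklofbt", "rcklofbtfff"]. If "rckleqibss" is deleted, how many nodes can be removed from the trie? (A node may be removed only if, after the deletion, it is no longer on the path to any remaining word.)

4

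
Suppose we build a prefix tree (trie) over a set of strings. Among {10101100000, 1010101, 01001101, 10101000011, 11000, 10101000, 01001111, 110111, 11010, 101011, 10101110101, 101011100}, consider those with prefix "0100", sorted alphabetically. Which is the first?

01001101

Filter for "0100…" and sort: "01001101", "01001111"
The 1st is 01001101.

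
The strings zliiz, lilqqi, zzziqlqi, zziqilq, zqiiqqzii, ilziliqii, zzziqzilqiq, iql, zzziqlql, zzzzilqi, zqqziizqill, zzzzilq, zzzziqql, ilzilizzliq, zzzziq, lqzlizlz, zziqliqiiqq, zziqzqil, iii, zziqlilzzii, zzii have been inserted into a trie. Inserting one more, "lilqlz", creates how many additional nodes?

2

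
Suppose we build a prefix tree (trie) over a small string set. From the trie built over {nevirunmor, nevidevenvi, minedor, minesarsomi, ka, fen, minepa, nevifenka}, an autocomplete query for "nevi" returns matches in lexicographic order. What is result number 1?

Words with prefix "nevi", in lexicographic order: "nevidevenvi", "nevifenka", "nevirunmor"
The 1st is nevidevenvi.

nevidevenvi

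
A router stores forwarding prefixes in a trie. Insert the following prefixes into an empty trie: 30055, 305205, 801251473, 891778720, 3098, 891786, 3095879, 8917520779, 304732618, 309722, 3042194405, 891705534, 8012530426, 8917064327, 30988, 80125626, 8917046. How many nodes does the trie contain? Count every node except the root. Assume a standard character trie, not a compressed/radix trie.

Insert word by word; a character creates a node only if that edge doesn't already exist:
  "30055" → 5 new (3, 0, 0, 5, 5)
  "305205" → prefix "30" already present; 4 new (5, 2, 0, 5)
  "801251473" → 9 new (8, 0, 1, 2, 5, 1, 4, 7, 3)
  "891778720" → prefix "8" already present; 8 new (9, 1, 7, 7, 8, 7, 2, 0)
  "3098" → prefix "30" already present; 2 new (9, 8)
  "891786" → prefix "8917" already present; 2 new (8, 6)
  "3095879" → prefix "309" already present; 4 new (5, 8, 7, 9)
  "8917520779" → prefix "8917" already present; 6 new (5, 2, 0, 7, 7, 9)
  "304732618" → prefix "30" already present; 7 new (4, 7, 3, 2, 6, 1, 8)
  "309722" → prefix "309" already present; 3 new (7, 2, 2)
  "3042194405" → prefix "304" already present; 7 new (2, 1, 9, 4, 4, 0, 5)
  "891705534" → prefix "8917" already present; 5 new (0, 5, 5, 3, 4)
  "8012530426" → prefix "80125" already present; 5 new (3, 0, 4, 2, 6)
  "8917064327" → prefix "89170" already present; 5 new (6, 4, 3, 2, 7)
  "30988" → prefix "3098" already present; 1 new (8)
  "80125626" → prefix "80125" already present; 3 new (6, 2, 6)
  "8917046" → prefix "89170" already present; 2 new (4, 6)
Total nodes = 5 + 4 + 9 + 8 + 2 + 2 + 4 + 6 + 7 + 3 + 7 + 5 + 5 + 5 + 1 + 3 + 2 = 78

78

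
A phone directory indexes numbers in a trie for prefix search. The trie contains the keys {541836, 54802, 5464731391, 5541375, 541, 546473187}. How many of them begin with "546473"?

2

Filter for entries beginning with "546473":
Words under "546473": 5464731391, 546473187
Count: 2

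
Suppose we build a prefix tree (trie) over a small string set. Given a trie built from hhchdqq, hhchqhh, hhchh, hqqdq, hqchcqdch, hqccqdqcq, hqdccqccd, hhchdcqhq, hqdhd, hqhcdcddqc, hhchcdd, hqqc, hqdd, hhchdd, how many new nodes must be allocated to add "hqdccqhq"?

2

Walking "hqdccqhq" from the root, the first 6 characters ("hqdccq") follow existing edges; "h" is the first miss.
New nodes needed: |"hqdccqhq"| − 6 = 8 − 6 = 2.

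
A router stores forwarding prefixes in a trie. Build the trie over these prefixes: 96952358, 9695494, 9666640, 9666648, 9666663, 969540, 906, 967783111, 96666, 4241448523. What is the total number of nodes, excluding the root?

39

Insert word by word; a character creates a node only if that edge doesn't already exist:
  "96952358" → 8 new (9, 6, 9, 5, 2, 3, 5, 8)
  "9695494" → prefix "9695" already present; 3 new (4, 9, 4)
  "9666640" → prefix "96" already present; 5 new (6, 6, 6, 4, 0)
  "9666648" → prefix "966664" already present; 1 new (8)
  "9666663" → prefix "96666" already present; 2 new (6, 3)
  "969540" → prefix "96954" already present; 1 new (0)
  "906" → prefix "9" already present; 2 new (0, 6)
  "967783111" → prefix "96" already present; 7 new (7, 7, 8, 3, 1, 1, 1)
  "96666" → prefix "96666" already present; 0 new (none)
  "4241448523" → 10 new (4, 2, 4, 1, 4, 4, 8, 5, 2, 3)
Total nodes = 8 + 3 + 5 + 1 + 2 + 1 + 2 + 7 + 0 + 10 = 39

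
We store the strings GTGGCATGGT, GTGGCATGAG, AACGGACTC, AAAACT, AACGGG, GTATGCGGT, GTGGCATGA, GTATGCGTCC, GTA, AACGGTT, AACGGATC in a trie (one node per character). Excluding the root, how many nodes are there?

Trie structure (* marks end of a word):
(root)
├─ A
│  └─ A
│     ├─ A
│     │  └─ A
│     │     └─ C
│     │        └─ T *
│     └─ C
│        └─ G
│           └─ G
│              ├─ A
│              │  ├─ C
│              │  │  └─ T
│              │  │     └─ C *
│              │  └─ T
│              │     └─ C *
│              ├─ G *
│              └─ T
│                 └─ T *
└─ G
   └─ T
      ├─ A *
      │  └─ T
      │     └─ G
      │        └─ C
      │           └─ G
      │              ├─ G
      │              │  └─ T *
      │              └─ T
      │                 └─ C
      │                    └─ C *
      └─ G
         └─ G
            └─ C
               └─ A
                  └─ T
                     └─ G
                        ├─ A *
                        │  └─ G *
                        └─ G
                           └─ T *
Counting every labelled node above: 40.

40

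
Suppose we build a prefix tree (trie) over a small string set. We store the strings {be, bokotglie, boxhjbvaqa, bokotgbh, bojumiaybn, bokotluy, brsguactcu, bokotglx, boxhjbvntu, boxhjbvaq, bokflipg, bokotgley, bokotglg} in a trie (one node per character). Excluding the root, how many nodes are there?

Insert word by word; a character creates a node only if that edge doesn't already exist:
  "be" → 2 new (b, e)
  "bokotglie" → prefix "b" already present; 8 new (o, k, o, t, g, l, i, e)
  "boxhjbvaqa" → prefix "bo" already present; 8 new (x, h, j, b, v, a, q, a)
  "bokotgbh" → prefix "bokotg" already present; 2 new (b, h)
  "bojumiaybn" → prefix "bo" already present; 8 new (j, u, m, i, a, y, b, n)
  "bokotluy" → prefix "bokot" already present; 3 new (l, u, y)
  "brsguactcu" → prefix "b" already present; 9 new (r, s, g, u, a, c, t, c, u)
  "bokotglx" → prefix "bokotgl" already present; 1 new (x)
  "boxhjbvntu" → prefix "boxhjbv" already present; 3 new (n, t, u)
  "boxhjbvaq" → prefix "boxhjbvaq" already present; 0 new (none)
  "bokflipg" → prefix "bok" already present; 5 new (f, l, i, p, g)
  "bokotgley" → prefix "bokotgl" already present; 2 new (e, y)
  "bokotglg" → prefix "bokotgl" already present; 1 new (g)
Total nodes = 2 + 8 + 8 + 2 + 8 + 3 + 9 + 1 + 3 + 0 + 5 + 2 + 1 = 52

52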